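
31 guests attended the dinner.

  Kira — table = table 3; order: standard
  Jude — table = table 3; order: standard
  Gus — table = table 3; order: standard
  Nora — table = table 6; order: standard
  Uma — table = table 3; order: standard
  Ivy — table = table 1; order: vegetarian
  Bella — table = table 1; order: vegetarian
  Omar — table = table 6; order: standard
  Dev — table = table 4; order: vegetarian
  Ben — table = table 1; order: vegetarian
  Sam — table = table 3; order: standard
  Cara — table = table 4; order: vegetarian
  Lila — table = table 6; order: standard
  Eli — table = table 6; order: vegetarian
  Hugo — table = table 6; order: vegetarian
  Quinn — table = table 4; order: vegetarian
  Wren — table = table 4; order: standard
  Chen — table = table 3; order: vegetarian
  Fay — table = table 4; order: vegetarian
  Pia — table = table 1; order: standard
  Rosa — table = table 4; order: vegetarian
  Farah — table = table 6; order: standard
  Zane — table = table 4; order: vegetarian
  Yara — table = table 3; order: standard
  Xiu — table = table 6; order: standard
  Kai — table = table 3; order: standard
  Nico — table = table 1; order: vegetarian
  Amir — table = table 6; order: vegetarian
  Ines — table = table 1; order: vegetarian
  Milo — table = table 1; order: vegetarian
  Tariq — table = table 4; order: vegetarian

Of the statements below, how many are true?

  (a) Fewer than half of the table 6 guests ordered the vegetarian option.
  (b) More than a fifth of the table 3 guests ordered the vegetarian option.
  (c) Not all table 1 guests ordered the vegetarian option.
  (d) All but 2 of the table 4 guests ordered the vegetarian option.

(a) table 6: |A| = 8, |A ∩ B| = 3; needs |A ∩ B| < |A ∖ B| — true.
(b) table 3: |A| = 8, |A ∩ B| = 1; needs |A ∩ B| / |A| > 1/5 — false.
(c) table 1: |A| = 7, |A ∩ B| = 6; needs A ⊄ B (|A ∖ B| ≥ 1) — true.
(d) table 4: |A| = 8, |A ∩ B| = 7; needs |A ∖ B| = 2 — false.

2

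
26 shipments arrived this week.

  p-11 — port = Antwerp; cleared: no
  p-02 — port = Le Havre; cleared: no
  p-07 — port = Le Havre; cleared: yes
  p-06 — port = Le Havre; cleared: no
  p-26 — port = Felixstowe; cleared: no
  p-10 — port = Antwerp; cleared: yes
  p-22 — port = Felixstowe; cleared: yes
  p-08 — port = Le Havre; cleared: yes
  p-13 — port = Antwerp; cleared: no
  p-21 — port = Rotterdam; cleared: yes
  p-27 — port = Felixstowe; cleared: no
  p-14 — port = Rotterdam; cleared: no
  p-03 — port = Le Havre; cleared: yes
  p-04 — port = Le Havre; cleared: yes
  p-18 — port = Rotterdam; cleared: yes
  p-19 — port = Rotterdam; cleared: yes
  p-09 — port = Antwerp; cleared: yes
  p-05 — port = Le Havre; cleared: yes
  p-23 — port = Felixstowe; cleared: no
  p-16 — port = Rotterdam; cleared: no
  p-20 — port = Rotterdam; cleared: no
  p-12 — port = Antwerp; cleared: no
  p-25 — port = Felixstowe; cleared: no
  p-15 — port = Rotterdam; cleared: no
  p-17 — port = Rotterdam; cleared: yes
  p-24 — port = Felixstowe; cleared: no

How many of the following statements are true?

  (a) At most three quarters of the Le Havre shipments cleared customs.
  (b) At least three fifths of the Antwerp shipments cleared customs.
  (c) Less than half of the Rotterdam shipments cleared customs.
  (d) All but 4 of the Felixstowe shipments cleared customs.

(a) Le Havre: |A| = 7, |A ∩ B| = 5; needs |A ∩ B| / |A| ≤ 3/4 — true.
(b) Antwerp: |A| = 5, |A ∩ B| = 2; needs |A ∩ B| / |A| ≥ 3/5 — false.
(c) Rotterdam: |A| = 8, |A ∩ B| = 4; needs |A ∩ B| < |A ∖ B| — false.
(d) Felixstowe: |A| = 6, |A ∩ B| = 1; needs |A ∖ B| = 4 — false.

1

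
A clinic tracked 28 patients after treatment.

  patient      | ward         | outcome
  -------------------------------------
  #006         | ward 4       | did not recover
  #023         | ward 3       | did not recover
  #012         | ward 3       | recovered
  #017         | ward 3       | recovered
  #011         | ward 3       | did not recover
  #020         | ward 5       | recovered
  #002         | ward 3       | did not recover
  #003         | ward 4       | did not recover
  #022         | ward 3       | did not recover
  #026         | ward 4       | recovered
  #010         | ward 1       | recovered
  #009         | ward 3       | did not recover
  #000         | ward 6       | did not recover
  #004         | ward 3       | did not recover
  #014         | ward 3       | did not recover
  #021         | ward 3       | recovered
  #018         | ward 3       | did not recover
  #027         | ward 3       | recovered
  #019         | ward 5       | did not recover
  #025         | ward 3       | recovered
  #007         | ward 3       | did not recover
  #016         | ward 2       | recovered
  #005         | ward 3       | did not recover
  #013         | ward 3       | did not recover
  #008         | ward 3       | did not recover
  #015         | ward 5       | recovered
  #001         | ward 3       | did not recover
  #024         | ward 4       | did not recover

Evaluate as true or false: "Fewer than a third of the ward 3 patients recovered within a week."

The determiner here denotes the relation: |A ∩ B| / |A| < 1/3.
|A| = 18, |A ∩ B| = 5, |A ∖ B| = 13.
|A ∩ B|/|A| = 5/18, so the statement is true.

True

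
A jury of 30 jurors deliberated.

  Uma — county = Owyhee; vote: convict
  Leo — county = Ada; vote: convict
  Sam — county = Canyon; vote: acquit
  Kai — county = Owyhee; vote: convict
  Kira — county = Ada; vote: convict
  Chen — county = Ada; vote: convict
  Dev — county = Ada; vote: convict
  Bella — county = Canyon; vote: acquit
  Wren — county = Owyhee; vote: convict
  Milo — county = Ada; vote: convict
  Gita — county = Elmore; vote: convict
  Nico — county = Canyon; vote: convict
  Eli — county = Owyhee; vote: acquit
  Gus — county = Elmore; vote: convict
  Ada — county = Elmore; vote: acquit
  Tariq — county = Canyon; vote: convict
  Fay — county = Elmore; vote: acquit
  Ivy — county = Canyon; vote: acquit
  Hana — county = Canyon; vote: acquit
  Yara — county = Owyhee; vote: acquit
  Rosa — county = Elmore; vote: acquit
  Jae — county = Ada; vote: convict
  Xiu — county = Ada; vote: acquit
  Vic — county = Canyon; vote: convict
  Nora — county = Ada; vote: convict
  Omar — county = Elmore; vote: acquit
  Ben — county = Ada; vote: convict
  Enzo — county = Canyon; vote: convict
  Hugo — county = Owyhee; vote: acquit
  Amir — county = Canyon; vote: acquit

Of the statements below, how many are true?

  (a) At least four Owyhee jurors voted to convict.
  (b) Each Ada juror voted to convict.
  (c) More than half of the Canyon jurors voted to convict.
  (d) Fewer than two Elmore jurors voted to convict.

0

(a) Owyhee: |A| = 6, |A ∩ B| = 3; needs |A ∩ B| ≥ 4 — false.
(b) Ada: |A| = 9, |A ∩ B| = 8; needs A ⊆ B, i.e. every element of A is in B (|A ∖ B| = 0) — false.
(c) Canyon: |A| = 9, |A ∩ B| = 4; needs |A ∩ B| > |A ∖ B| — false.
(d) Elmore: |A| = 6, |A ∩ B| = 2; needs |A ∩ B| < 2 — false.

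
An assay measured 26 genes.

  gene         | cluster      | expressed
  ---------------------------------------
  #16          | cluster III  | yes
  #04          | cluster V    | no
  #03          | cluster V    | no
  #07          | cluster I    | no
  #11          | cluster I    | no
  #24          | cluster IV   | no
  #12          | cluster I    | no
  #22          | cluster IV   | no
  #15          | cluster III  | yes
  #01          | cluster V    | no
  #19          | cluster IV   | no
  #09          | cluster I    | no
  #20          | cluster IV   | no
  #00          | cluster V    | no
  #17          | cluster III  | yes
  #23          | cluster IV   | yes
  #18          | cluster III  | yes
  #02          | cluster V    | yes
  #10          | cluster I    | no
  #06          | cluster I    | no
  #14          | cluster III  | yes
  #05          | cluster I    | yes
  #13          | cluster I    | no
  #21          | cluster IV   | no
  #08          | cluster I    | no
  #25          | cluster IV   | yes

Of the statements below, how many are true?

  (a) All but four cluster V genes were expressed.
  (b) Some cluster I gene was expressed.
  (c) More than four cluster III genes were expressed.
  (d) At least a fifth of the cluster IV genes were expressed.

(a) cluster V: |A| = 5, |A ∩ B| = 1; needs |A ∖ B| = 4 — true.
(b) cluster I: |A| = 9, |A ∩ B| = 1; needs A ∩ B ≠ ∅ (|A ∩ B| ≥ 1) — true.
(c) cluster III: |A| = 5, |A ∩ B| = 5; needs |A ∩ B| > 4 — true.
(d) cluster IV: |A| = 7, |A ∩ B| = 2; needs |A ∩ B| / |A| ≥ 1/5 — true.

4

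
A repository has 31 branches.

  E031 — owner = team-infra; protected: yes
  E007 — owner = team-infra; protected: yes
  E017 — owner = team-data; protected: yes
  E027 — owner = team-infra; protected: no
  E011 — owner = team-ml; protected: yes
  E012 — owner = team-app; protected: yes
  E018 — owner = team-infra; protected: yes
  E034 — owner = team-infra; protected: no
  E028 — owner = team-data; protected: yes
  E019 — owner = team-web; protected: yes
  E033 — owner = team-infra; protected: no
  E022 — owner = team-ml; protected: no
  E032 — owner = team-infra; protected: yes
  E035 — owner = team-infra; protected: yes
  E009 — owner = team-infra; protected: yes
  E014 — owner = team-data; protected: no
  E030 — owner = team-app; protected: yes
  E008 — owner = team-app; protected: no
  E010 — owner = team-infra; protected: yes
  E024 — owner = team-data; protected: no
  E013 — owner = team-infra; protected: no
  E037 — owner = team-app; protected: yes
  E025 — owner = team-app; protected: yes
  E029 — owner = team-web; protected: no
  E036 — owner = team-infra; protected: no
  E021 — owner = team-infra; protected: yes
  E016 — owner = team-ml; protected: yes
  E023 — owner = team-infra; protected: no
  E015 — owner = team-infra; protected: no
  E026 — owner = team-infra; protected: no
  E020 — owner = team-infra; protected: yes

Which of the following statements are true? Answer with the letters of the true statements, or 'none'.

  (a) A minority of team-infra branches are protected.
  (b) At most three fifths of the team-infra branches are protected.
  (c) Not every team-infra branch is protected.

(b), (c)

|A| = 17, |A ∩ B| = 9, |A ∖ B| = 8.
(a) |A ∩ B| < |A ∖ B|: fails.
(b) |A ∩ B| / |A| ≤ 3/5: holds.
(c) A ⊄ B (|A ∖ B| ≥ 1): holds.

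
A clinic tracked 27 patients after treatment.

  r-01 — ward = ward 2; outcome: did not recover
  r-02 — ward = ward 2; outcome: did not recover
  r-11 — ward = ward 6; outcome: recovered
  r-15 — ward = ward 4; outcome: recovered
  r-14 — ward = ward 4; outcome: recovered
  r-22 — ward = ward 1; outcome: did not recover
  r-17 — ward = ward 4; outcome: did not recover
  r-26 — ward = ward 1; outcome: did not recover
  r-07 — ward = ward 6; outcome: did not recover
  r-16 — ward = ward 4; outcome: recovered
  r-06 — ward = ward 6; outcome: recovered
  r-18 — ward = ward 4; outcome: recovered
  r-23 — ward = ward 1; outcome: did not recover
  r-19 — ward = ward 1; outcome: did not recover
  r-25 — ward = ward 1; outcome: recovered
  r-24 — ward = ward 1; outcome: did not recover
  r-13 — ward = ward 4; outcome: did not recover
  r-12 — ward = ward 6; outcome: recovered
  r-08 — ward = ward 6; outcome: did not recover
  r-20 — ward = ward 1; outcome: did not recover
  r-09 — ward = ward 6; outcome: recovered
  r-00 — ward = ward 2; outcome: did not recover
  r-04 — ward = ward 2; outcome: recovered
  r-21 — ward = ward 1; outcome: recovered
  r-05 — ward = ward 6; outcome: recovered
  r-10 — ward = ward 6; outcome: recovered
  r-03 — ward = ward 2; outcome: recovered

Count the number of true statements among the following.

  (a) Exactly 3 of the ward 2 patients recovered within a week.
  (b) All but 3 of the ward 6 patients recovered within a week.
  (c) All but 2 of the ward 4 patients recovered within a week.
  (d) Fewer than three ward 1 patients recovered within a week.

(a) ward 2: |A| = 5, |A ∩ B| = 2; needs |A ∩ B| = 3 — false.
(b) ward 6: |A| = 8, |A ∩ B| = 6; needs |A ∖ B| = 3 — false.
(c) ward 4: |A| = 6, |A ∩ B| = 4; needs |A ∖ B| = 2 — true.
(d) ward 1: |A| = 8, |A ∩ B| = 2; needs |A ∩ B| < 3 — true.

2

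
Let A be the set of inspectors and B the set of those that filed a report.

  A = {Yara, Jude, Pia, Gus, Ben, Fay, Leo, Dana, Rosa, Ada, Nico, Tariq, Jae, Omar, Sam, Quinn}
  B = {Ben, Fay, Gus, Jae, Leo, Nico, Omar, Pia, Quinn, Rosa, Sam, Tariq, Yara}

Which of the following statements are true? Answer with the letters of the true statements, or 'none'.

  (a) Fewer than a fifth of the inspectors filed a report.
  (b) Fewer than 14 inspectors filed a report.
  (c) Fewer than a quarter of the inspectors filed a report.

(b)

|A| = 16, |A ∩ B| = 13, |A ∖ B| = 3.
(a) |A ∩ B| / |A| < 1/5: fails.
(b) |A ∩ B| < 14: holds.
(c) |A ∩ B| / |A| < 1/4: fails.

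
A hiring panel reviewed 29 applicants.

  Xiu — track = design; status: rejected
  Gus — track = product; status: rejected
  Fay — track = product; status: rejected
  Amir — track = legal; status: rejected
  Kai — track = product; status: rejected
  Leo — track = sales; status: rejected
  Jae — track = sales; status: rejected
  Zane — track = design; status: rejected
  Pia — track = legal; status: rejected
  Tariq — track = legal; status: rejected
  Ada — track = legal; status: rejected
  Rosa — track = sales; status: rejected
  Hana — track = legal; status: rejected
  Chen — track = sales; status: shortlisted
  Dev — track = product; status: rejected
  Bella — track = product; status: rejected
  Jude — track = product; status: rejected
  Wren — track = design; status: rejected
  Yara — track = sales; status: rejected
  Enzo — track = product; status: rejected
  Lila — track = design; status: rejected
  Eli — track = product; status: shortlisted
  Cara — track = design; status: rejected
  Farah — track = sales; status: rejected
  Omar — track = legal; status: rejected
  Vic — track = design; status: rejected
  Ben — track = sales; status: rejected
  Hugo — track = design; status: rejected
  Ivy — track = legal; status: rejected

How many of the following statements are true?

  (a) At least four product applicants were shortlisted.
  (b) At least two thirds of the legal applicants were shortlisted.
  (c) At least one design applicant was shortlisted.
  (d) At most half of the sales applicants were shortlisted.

(a) product: |A| = 8, |A ∩ B| = 1; needs |A ∩ B| ≥ 4 — false.
(b) legal: |A| = 7, |A ∩ B| = 0; needs |A ∩ B| / |A| ≥ 2/3 — false.
(c) design: |A| = 7, |A ∩ B| = 0; needs A ∩ B ≠ ∅ (|A ∩ B| ≥ 1) — false.
(d) sales: |A| = 7, |A ∩ B| = 1; needs |A ∩ B| ≤ |A ∖ B| — true.

1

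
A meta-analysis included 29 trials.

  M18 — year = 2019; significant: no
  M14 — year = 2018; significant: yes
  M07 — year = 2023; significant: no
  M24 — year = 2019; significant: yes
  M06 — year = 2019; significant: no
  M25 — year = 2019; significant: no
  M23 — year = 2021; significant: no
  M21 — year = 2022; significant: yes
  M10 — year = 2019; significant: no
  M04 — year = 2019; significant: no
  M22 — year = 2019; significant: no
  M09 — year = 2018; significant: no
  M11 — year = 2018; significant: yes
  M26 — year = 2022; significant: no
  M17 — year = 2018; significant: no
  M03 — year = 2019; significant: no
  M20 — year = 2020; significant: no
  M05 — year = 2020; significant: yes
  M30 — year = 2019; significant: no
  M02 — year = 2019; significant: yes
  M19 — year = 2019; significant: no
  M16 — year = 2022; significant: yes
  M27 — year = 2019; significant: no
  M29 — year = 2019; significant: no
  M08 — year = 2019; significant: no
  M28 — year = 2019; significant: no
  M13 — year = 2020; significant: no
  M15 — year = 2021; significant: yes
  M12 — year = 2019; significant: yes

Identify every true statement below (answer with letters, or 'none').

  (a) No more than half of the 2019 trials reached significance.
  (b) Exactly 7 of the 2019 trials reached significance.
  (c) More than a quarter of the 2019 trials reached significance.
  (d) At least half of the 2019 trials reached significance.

|A| = 16, |A ∩ B| = 3, |A ∖ B| = 13.
(a) |A ∩ B| ≤ |A ∖ B|: holds.
(b) |A ∩ B| = 7: fails.
(c) |A ∩ B| / |A| > 1/4: fails.
(d) |A ∩ B| ≥ |A ∖ B|: fails.

(a)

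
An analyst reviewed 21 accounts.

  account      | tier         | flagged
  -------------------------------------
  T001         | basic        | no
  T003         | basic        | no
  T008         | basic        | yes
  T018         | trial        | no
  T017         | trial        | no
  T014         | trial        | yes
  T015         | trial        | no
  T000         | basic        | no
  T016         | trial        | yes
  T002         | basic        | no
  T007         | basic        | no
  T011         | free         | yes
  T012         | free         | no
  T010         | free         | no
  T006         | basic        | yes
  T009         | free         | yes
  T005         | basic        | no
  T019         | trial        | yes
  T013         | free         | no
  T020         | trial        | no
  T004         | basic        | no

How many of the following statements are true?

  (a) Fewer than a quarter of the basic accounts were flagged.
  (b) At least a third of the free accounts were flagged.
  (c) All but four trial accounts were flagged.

(a) basic: |A| = 9, |A ∩ B| = 2; needs |A ∩ B| / |A| < 1/4 — true.
(b) free: |A| = 5, |A ∩ B| = 2; needs |A ∩ B| / |A| ≥ 1/3 — true.
(c) trial: |A| = 7, |A ∩ B| = 3; needs |A ∖ B| = 4 — true.

3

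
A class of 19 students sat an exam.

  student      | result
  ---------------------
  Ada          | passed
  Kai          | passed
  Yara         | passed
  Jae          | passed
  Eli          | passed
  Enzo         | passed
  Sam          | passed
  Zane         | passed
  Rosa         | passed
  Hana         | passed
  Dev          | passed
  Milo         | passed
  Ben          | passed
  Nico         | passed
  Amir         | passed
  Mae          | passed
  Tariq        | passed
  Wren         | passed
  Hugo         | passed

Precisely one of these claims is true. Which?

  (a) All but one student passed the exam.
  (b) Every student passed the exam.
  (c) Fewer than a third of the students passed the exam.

|A| = 19, |A ∩ B| = 19, |A ∖ B| = 0.
(a) requires |A ∖ B| = 1: false.
(b) requires A ⊆ B, i.e. every element of A is in B (|A ∖ B| = 0): true.
(c) requires |A ∩ B| / |A| < 1/3: false.

(b)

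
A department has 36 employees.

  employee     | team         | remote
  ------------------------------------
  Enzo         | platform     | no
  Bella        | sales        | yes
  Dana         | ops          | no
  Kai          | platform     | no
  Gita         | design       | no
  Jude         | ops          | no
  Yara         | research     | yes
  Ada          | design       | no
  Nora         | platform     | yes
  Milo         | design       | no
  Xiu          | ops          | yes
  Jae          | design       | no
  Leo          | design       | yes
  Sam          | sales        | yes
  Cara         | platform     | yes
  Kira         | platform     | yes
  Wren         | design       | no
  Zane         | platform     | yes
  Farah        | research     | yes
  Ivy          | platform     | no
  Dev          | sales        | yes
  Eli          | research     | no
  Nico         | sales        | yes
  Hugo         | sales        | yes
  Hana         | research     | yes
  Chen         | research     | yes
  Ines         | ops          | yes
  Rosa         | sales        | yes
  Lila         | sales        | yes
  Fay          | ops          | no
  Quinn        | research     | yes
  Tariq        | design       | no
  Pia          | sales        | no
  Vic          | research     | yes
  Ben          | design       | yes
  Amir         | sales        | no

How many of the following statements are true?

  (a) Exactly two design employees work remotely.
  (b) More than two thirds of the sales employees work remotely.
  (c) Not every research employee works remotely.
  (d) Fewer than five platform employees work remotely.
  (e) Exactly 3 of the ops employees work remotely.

4

(a) design: |A| = 8, |A ∩ B| = 2; needs |A ∩ B| = 2 — true.
(b) sales: |A| = 9, |A ∩ B| = 7; needs |A ∩ B| / |A| > 2/3 — true.
(c) research: |A| = 7, |A ∩ B| = 6; needs A ⊄ B (|A ∖ B| ≥ 1) — true.
(d) platform: |A| = 7, |A ∩ B| = 4; needs |A ∩ B| < 5 — true.
(e) ops: |A| = 5, |A ∩ B| = 2; needs |A ∩ B| = 3 — false.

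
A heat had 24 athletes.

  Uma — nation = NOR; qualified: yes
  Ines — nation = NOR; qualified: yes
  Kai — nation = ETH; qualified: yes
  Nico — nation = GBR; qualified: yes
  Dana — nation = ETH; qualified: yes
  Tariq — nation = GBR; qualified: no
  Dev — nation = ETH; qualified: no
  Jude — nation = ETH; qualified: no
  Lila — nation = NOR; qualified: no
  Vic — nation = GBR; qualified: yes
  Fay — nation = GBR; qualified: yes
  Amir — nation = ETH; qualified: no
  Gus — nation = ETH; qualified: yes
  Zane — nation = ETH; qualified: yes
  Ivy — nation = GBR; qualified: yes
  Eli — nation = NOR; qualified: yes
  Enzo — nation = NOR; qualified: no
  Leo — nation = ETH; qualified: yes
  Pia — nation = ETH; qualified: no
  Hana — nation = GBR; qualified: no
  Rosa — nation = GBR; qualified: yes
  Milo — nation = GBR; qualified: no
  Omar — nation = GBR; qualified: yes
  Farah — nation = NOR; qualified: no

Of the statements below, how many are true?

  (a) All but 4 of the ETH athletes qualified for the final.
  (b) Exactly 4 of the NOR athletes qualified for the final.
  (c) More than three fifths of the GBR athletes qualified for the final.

(a) ETH: |A| = 9, |A ∩ B| = 5; needs |A ∖ B| = 4 — true.
(b) NOR: |A| = 6, |A ∩ B| = 3; needs |A ∩ B| = 4 — false.
(c) GBR: |A| = 9, |A ∩ B| = 6; needs |A ∩ B| / |A| > 3/5 — true.

2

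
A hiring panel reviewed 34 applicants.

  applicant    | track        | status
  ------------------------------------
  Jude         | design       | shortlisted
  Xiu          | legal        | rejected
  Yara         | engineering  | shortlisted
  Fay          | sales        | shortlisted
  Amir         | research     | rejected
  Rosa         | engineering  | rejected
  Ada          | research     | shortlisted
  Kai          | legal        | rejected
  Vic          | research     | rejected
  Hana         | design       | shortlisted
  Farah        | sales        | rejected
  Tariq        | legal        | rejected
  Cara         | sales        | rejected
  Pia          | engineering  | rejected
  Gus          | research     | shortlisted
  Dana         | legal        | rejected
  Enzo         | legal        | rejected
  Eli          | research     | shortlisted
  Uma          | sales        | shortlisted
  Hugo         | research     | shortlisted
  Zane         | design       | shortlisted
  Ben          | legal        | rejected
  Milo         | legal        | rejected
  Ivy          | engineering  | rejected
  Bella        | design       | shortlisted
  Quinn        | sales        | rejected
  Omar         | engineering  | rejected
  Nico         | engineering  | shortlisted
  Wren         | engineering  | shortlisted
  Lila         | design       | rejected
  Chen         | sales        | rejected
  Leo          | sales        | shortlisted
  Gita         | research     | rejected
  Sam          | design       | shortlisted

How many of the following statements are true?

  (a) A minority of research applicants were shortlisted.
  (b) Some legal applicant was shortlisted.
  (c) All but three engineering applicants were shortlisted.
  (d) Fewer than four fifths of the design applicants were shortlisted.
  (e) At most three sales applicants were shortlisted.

1

(a) research: |A| = 7, |A ∩ B| = 4; needs |A ∩ B| < |A ∖ B| — false.
(b) legal: |A| = 7, |A ∩ B| = 0; needs A ∩ B ≠ ∅ (|A ∩ B| ≥ 1) — false.
(c) engineering: |A| = 7, |A ∩ B| = 3; needs |A ∖ B| = 3 — false.
(d) design: |A| = 6, |A ∩ B| = 5; needs |A ∩ B| / |A| < 4/5 — false.
(e) sales: |A| = 7, |A ∩ B| = 3; needs |A ∩ B| ≤ 3 — true.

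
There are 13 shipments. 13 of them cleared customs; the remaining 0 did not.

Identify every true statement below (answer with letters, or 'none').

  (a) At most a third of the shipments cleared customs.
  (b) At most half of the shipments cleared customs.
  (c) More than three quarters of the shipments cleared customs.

(c)

|A| = 13, |A ∩ B| = 13, |A ∖ B| = 0.
(a) |A ∩ B| / |A| ≤ 1/3: fails.
(b) |A ∩ B| ≤ |A ∖ B|: fails.
(c) |A ∩ B| / |A| > 3/4: holds.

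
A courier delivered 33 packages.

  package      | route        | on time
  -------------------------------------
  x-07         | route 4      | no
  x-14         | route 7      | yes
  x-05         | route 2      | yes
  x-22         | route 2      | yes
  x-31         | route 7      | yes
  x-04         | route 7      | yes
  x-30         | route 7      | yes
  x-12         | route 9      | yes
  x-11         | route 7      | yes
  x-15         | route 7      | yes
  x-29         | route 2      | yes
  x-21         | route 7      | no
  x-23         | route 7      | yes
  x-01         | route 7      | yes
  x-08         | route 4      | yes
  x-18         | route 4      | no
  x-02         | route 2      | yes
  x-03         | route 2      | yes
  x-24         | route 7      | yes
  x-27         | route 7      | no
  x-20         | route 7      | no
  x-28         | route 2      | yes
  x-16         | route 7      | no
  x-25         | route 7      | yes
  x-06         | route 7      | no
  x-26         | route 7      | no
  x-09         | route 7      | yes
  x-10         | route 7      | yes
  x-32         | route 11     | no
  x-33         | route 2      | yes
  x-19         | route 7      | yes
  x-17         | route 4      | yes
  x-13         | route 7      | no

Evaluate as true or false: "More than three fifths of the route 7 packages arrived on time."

True

'More than three fifths of the route 7 packages arrived on time' holds iff |A ∩ B| / |A| > 3/5.
|A| = 20, |A ∩ B| = 13, |A ∖ B| = 7.
|A ∩ B|/|A| = 13/20, so the statement is true.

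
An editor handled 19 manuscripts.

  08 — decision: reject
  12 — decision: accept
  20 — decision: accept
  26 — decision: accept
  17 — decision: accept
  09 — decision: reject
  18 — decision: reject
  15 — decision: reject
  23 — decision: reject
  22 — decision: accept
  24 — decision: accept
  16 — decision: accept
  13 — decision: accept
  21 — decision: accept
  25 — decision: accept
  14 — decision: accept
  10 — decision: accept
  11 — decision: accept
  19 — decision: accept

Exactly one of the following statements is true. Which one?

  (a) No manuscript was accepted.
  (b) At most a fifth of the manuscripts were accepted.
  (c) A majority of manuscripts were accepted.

(c)

|A| = 19, |A ∩ B| = 14, |A ∖ B| = 5.
(a) requires A ∩ B = ∅ (|A ∩ B| = 0): false.
(b) requires |A ∩ B| / |A| ≤ 1/5: false.
(c) requires |A ∩ B| > |A ∖ B|: true.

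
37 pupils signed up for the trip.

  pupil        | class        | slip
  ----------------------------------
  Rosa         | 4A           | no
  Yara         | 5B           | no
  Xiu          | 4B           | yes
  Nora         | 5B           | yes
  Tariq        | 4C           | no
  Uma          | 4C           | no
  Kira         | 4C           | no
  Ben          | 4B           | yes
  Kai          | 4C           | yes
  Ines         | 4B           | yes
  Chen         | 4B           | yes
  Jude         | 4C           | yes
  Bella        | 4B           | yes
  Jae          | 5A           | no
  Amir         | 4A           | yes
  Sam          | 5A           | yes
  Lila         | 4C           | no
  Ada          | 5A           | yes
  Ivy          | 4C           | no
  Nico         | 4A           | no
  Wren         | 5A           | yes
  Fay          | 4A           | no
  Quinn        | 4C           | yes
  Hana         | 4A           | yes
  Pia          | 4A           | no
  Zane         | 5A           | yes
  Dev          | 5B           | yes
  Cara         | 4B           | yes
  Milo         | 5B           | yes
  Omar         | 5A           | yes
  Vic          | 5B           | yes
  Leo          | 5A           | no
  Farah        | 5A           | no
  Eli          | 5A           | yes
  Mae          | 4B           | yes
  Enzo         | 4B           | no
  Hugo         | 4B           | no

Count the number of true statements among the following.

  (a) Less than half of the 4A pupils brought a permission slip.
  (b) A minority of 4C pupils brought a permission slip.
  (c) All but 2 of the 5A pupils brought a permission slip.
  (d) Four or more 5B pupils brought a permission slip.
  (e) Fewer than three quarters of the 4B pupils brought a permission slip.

3

(a) 4A: |A| = 6, |A ∩ B| = 2; needs |A ∩ B| < |A ∖ B| — true.
(b) 4C: |A| = 8, |A ∩ B| = 3; needs |A ∩ B| < |A ∖ B| — true.
(c) 5A: |A| = 9, |A ∩ B| = 6; needs |A ∖ B| = 2 — false.
(d) 5B: |A| = 5, |A ∩ B| = 4; needs |A ∩ B| ≥ 4 — true.
(e) 4B: |A| = 9, |A ∩ B| = 7; needs |A ∩ B| / |A| < 3/4 — false.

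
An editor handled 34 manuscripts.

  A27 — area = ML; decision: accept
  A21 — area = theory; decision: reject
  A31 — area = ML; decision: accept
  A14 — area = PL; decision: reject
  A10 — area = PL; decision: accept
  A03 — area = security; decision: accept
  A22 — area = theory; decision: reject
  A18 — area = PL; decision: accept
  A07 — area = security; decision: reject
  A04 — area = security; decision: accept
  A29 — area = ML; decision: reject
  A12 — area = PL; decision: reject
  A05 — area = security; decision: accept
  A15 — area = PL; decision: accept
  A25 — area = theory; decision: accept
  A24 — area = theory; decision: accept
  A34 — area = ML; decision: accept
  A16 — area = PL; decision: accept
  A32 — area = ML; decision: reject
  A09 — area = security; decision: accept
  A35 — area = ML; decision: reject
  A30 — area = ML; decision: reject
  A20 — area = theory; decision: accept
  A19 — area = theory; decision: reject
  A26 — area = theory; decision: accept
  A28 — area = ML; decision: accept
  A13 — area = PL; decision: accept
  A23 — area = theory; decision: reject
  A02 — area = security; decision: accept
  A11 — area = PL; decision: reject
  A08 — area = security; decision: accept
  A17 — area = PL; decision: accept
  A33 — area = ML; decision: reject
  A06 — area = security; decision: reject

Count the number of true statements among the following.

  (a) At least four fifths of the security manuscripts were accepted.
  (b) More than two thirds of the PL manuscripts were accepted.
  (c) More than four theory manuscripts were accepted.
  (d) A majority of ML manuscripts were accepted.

(a) security: |A| = 8, |A ∩ B| = 6; needs |A ∩ B| / |A| ≥ 4/5 — false.
(b) PL: |A| = 9, |A ∩ B| = 6; needs |A ∩ B| / |A| > 2/3 — false.
(c) theory: |A| = 8, |A ∩ B| = 4; needs |A ∩ B| > 4 — false.
(d) ML: |A| = 9, |A ∩ B| = 4; needs |A ∩ B| > |A ∖ B| — false.

0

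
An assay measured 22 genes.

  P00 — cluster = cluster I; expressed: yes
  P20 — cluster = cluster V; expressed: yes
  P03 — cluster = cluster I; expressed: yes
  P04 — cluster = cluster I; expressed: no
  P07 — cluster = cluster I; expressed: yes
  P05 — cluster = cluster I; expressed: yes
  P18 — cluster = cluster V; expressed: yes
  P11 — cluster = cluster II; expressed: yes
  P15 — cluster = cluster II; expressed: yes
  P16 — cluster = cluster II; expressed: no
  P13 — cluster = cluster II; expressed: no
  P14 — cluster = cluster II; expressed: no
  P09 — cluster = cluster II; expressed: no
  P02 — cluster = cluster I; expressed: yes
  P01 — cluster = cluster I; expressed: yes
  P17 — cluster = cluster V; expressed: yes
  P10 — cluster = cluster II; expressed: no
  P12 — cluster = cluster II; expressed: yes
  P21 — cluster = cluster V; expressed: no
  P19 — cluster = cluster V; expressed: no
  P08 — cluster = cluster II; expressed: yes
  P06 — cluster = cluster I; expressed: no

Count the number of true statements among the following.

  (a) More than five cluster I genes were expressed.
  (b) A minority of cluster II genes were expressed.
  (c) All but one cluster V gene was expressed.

(a) cluster I: |A| = 8, |A ∩ B| = 6; needs |A ∩ B| > 5 — true.
(b) cluster II: |A| = 9, |A ∩ B| = 4; needs |A ∩ B| < |A ∖ B| — true.
(c) cluster V: |A| = 5, |A ∩ B| = 3; needs |A ∖ B| = 1 — false.

2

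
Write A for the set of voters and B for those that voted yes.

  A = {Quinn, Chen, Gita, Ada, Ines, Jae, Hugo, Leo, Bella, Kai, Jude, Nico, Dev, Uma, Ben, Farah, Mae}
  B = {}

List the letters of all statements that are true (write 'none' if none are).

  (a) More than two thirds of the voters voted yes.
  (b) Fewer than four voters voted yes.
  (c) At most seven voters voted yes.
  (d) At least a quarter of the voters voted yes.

|A| = 17, |A ∩ B| = 0, |A ∖ B| = 17.
(a) |A ∩ B| / |A| > 2/3: fails.
(b) |A ∩ B| < 4: holds.
(c) |A ∩ B| ≤ 7: holds.
(d) |A ∩ B| / |A| ≥ 1/4: fails.

(b), (c)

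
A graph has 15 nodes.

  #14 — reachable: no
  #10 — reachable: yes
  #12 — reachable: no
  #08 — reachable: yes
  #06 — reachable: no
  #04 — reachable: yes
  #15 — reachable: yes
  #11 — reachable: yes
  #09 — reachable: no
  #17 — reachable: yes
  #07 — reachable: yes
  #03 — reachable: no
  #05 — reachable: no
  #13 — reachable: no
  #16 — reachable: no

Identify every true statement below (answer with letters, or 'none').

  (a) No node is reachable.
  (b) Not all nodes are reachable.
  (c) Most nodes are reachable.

(b)

|A| = 15, |A ∩ B| = 7, |A ∖ B| = 8.
(a) A ∩ B = ∅ (|A ∩ B| = 0): fails.
(b) A ⊄ B (|A ∖ B| ≥ 1): holds.
(c) |A ∩ B| > |A ∖ B|: fails.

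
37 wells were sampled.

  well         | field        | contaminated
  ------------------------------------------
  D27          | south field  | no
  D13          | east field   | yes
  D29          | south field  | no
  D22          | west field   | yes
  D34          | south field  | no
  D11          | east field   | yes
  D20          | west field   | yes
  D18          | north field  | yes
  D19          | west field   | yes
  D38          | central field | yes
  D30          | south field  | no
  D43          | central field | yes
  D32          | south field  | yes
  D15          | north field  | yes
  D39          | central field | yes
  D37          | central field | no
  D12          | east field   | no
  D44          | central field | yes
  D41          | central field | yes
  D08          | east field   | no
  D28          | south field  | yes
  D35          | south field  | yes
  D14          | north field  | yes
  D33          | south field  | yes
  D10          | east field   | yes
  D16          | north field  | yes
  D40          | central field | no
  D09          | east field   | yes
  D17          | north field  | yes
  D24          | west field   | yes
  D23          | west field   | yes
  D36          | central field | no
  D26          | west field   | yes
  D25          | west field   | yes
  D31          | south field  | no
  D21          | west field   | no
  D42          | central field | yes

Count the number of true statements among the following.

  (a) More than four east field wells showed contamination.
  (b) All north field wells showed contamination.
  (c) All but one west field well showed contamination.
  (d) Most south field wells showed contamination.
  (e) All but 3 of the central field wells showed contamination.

(a) east field: |A| = 6, |A ∩ B| = 4; needs |A ∩ B| > 4 — false.
(b) north field: |A| = 5, |A ∩ B| = 5; needs A ⊆ B, i.e. every element of A is in B (|A ∖ B| = 0) — true.
(c) west field: |A| = 8, |A ∩ B| = 7; needs |A ∖ B| = 1 — true.
(d) south field: |A| = 9, |A ∩ B| = 4; needs |A ∩ B| > |A ∖ B| — false.
(e) central field: |A| = 9, |A ∩ B| = 6; needs |A ∖ B| = 3 — true.

3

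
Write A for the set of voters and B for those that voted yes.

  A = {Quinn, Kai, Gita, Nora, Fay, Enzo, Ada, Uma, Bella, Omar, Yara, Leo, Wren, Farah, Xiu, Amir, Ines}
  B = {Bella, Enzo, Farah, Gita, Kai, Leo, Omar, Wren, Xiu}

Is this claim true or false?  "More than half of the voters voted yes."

True

'More than half of the voters voted yes' holds iff |A ∩ B| > |A ∖ B|.
|A| = 17, |A ∩ B| = 9, |A ∖ B| = 8.
9 > 8, so the statement is true.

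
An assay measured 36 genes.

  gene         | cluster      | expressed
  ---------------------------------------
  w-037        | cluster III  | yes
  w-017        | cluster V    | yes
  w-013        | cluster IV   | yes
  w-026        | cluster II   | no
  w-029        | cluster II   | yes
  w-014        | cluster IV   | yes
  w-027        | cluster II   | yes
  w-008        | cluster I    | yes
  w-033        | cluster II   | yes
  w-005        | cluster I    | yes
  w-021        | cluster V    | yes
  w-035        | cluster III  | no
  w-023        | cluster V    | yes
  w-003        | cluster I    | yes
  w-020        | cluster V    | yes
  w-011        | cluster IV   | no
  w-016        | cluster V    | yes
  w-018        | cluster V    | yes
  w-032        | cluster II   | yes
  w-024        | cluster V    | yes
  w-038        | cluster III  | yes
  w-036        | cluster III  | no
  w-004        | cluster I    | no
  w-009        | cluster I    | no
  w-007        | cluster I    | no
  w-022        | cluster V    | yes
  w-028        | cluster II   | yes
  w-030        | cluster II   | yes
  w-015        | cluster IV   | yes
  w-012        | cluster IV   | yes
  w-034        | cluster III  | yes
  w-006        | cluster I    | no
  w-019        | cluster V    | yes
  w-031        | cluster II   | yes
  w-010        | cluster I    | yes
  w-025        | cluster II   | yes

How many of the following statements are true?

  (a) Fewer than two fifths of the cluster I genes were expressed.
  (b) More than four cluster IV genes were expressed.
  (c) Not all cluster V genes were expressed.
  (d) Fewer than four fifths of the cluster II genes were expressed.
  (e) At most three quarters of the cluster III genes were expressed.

1

(a) cluster I: |A| = 8, |A ∩ B| = 4; needs |A ∩ B| / |A| < 2/5 — false.
(b) cluster IV: |A| = 5, |A ∩ B| = 4; needs |A ∩ B| > 4 — false.
(c) cluster V: |A| = 9, |A ∩ B| = 9; needs A ⊄ B (|A ∖ B| ≥ 1) — false.
(d) cluster II: |A| = 9, |A ∩ B| = 8; needs |A ∩ B| / |A| < 4/5 — false.
(e) cluster III: |A| = 5, |A ∩ B| = 3; needs |A ∩ B| / |A| ≤ 3/4 — true.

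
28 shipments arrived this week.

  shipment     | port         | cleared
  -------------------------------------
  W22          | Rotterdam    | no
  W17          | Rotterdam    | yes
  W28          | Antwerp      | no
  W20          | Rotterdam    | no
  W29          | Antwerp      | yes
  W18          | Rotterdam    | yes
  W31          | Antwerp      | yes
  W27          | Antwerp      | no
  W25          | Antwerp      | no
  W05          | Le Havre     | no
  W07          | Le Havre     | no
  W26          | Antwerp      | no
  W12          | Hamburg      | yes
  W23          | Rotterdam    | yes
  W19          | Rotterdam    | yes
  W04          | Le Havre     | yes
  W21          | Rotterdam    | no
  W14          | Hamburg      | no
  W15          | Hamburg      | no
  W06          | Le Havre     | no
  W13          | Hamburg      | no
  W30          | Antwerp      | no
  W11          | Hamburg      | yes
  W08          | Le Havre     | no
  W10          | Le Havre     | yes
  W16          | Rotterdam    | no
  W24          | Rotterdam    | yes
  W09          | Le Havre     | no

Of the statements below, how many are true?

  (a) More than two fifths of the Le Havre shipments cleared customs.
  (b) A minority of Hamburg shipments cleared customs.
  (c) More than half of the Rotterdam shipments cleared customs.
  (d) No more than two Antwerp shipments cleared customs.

3

(a) Le Havre: |A| = 7, |A ∩ B| = 2; needs |A ∩ B| / |A| > 2/5 — false.
(b) Hamburg: |A| = 5, |A ∩ B| = 2; needs |A ∩ B| < |A ∖ B| — true.
(c) Rotterdam: |A| = 9, |A ∩ B| = 5; needs |A ∩ B| > |A ∖ B| — true.
(d) Antwerp: |A| = 7, |A ∩ B| = 2; needs |A ∩ B| ≤ 2 — true.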